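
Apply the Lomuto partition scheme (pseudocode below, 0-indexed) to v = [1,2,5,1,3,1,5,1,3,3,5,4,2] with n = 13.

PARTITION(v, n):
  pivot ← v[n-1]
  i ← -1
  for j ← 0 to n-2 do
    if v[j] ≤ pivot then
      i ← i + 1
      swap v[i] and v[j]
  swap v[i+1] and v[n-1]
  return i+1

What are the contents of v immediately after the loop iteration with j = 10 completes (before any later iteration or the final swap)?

pivot = v[12] = 2; i = -1
j=0: v[0]=1 ≤ 2 → i=0, swap v[0],v[0] (no change) → [1,2,5,1,3,1,5,1,3,3,5,4,2]
j=1: v[1]=2 ≤ 2 → i=1, swap v[1],v[1] (no change) → [1,2,5,1,3,1,5,1,3,3,5,4,2]
j=2: v[2]=5 > 2 → no swap
j=3: v[3]=1 ≤ 2 → i=2, swap v[2],v[3] → [1,2,1,5,3,1,5,1,3,3,5,4,2]
j=4: v[4]=3 > 2 → no swap
j=5: v[5]=1 ≤ 2 → i=3, swap v[3],v[5] → [1,2,1,1,3,5,5,1,3,3,5,4,2]
j=6: v[6]=5 > 2 → no swap
j=7: v[7]=1 ≤ 2 → i=4, swap v[4],v[7] → [1,2,1,1,1,5,5,3,3,3,5,4,2]
j=8: v[8]=3 > 2 → no swap
j=9: v[9]=3 > 2 → no swap
j=10: v[10]=5 > 2 → no swap
(after j=10) v = [1,2,1,1,1,5,5,3,3,3,5,4,2]

[1,2,1,1,1,5,5,3,3,3,5,4,2]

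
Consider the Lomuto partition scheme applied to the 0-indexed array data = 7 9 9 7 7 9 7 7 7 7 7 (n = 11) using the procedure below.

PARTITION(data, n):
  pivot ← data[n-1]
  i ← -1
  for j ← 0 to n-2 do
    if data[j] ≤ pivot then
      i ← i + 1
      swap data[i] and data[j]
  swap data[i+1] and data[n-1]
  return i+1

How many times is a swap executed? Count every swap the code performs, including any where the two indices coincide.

8

pivot=7, i=-1
j=0: 7≤7, i=0, swap(0,0) ⇒ 7 9 9 7 7 9 7 7 7 7 7
j=1: 9>7, skip
j=2: 9>7, skip
j=3: 7≤7, i=1, swap(1,3) ⇒ 7 7 9 9 7 9 7 7 7 7 7
j=4: 7≤7, i=2, swap(2,4) ⇒ 7 7 7 9 9 9 7 7 7 7 7
j=5: 9>7, skip
j=6: 7≤7, i=3, swap(3,6) ⇒ 7 7 7 7 9 9 9 7 7 7 7
j=7: 7≤7, i=4, swap(4,7) ⇒ 7 7 7 7 7 9 9 9 7 7 7
j=8: 7≤7, i=5, swap(5,8) ⇒ 7 7 7 7 7 7 9 9 9 7 7
j=9: 7≤7, i=6, swap(6,9) ⇒ 7 7 7 7 7 7 7 9 9 9 7
swap(7,10) ⇒ 7 7 7 7 7 7 7 7 9 9 9; return 7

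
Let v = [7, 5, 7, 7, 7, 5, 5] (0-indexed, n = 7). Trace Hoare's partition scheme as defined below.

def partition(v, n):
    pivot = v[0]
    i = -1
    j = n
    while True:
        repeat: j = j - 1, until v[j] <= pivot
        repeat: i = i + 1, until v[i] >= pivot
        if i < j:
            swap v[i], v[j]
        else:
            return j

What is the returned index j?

3

pivot=7
j stops at 6 (5), i stops at 0 (7); swap ⇒ [5, 5, 7, 7, 7, 5, 7]
j stops at 5 (5), i stops at 2 (7); swap ⇒ [5, 5, 5, 7, 7, 7, 7]
j stops at 4 (7), i stops at 3 (7); swap ⇒ [5, 5, 5, 7, 7, 7, 7]
j stops at 3, i stops at 4; i≥j ⇒ return 3. v=[5, 5, 5, 7, 7, 7, 7]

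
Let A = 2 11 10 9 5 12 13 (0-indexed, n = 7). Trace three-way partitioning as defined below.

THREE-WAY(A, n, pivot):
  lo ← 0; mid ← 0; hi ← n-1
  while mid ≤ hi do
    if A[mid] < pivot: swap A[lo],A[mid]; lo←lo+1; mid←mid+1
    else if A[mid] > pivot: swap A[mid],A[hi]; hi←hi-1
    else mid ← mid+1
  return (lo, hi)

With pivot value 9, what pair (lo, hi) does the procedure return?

pivot = 9; lo=0, mid=0, hi=6
A[mid]=2<9: swap A[0],A[0]; lo=1,mid=1 → 2 11 10 9 5 12 13
A[mid]=11>9: swap A[1],A[6]; hi=5 → 2 13 10 9 5 12 11
A[mid]=13>9: swap A[1],A[5]; hi=4 → 2 12 10 9 5 13 11
A[mid]=12>9: swap A[1],A[4]; hi=3 → 2 5 10 9 12 13 11
A[mid]=5<9: swap A[1],A[1]; lo=2,mid=2 → 2 5 10 9 12 13 11
A[mid]=10>9: swap A[2],A[3]; hi=2 → 2 5 9 10 12 13 11
A[mid]=9=9: mid=3
end: lo=2, hi=2; A = 2 5 9 10 12 13 11

(2, 2)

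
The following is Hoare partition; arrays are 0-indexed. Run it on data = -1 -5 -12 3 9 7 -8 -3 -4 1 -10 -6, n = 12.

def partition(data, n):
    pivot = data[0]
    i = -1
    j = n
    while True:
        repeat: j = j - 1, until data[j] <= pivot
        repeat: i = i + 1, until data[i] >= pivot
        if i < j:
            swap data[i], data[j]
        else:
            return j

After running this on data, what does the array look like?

-6 -5 -12 -10 -4 -3 -8 7 9 1 3 -1

pivot = data[0] = -1; i = -1, j = 12
j→11 (data[11]=-6≤-1), i→0 (data[0]=-1≥-1); i<j, swap → -6 -5 -12 3 9 7 -8 -3 -4 1 -10 -1
j→10 (data[10]=-10≤-1), i→3 (data[3]=3≥-1); i<j, swap → -6 -5 -12 -10 9 7 -8 -3 -4 1 3 -1
j→8 (data[8]=-4≤-1), i→4 (data[4]=9≥-1); i<j, swap → -6 -5 -12 -10 -4 7 -8 -3 9 1 3 -1
j→7 (data[7]=-3≤-1), i→5 (data[5]=7≥-1); i<j, swap → -6 -5 -12 -10 -4 -3 -8 7 9 1 3 -1
j→6, i→7; i≥j, return j=6. data = -6 -5 -12 -10 -4 -3 -8 7 9 1 3 -1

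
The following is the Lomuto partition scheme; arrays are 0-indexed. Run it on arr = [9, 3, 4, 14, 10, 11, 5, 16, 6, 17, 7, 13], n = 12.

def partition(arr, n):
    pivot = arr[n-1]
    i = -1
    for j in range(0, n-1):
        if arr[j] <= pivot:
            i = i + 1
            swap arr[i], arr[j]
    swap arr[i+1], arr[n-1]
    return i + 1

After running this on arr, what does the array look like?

[9, 3, 4, 10, 11, 5, 6, 7, 13, 17, 16, 14]

pivot = arr[11] = 13; i = -1
j=0: arr[0]=9 ≤ 13 → i=0, swap arr[0],arr[0] (no change) → [9, 3, 4, 14, 10, 11, 5, 16, 6, 17, 7, 13]
j=1: arr[1]=3 ≤ 13 → i=1, swap arr[1],arr[1] (no change) → [9, 3, 4, 14, 10, 11, 5, 16, 6, 17, 7, 13]
j=2: arr[2]=4 ≤ 13 → i=2, swap arr[2],arr[2] (no change) → [9, 3, 4, 14, 10, 11, 5, 16, 6, 17, 7, 13]
j=3: arr[3]=14 > 13 → no swap
j=4: arr[4]=10 ≤ 13 → i=3, swap arr[3],arr[4] → [9, 3, 4, 10, 14, 11, 5, 16, 6, 17, 7, 13]
j=5: arr[5]=11 ≤ 13 → i=4, swap arr[4],arr[5] → [9, 3, 4, 10, 11, 14, 5, 16, 6, 17, 7, 13]
j=6: arr[6]=5 ≤ 13 → i=5, swap arr[5],arr[6] → [9, 3, 4, 10, 11, 5, 14, 16, 6, 17, 7, 13]
j=7: arr[7]=16 > 13 → no swap
j=8: arr[8]=6 ≤ 13 → i=6, swap arr[6],arr[8] → [9, 3, 4, 10, 11, 5, 6, 16, 14, 17, 7, 13]
j=9: arr[9]=17 > 13 → no swap
j=10: arr[10]=7 ≤ 13 → i=7, swap arr[7],arr[10] → [9, 3, 4, 10, 11, 5, 6, 7, 14, 17, 16, 13]
final swap arr[8],arr[11] → [9, 3, 4, 10, 11, 5, 6, 7, 13, 17, 16, 14]; return 8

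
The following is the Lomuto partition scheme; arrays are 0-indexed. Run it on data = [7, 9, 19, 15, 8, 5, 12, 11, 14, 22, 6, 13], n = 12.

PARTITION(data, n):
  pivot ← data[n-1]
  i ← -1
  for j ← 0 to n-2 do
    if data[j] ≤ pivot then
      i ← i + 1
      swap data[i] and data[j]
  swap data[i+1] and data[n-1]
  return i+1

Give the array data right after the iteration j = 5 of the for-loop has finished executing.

pivot = data[11] = 13; i = -1
j=0: data[0]=7 ≤ 13 → i=0, swap data[0],data[0] (no change) → [7, 9, 19, 15, 8, 5, 12, 11, 14, 22, 6, 13]
j=1: data[1]=9 ≤ 13 → i=1, swap data[1],data[1] (no change) → [7, 9, 19, 15, 8, 5, 12, 11, 14, 22, 6, 13]
j=2: data[2]=19 > 13 → no swap
j=3: data[3]=15 > 13 → no swap
j=4: data[4]=8 ≤ 13 → i=2, swap data[2],data[4] → [7, 9, 8, 15, 19, 5, 12, 11, 14, 22, 6, 13]
j=5: data[5]=5 ≤ 13 → i=3, swap data[3],data[5] → [7, 9, 8, 5, 19, 15, 12, 11, 14, 22, 6, 13]
(after j=5) data = [7, 9, 8, 5, 19, 15, 12, 11, 14, 22, 6, 13]

[7, 9, 8, 5, 19, 15, 12, 11, 14, 22, 6, 13]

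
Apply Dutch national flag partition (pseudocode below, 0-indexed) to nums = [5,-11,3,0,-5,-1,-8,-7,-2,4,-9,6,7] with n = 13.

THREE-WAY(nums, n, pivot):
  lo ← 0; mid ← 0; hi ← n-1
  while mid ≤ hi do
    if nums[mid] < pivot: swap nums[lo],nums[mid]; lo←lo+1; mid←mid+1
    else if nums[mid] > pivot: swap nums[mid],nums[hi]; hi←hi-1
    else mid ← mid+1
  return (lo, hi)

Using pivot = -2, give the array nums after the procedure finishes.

[-9,-11,-7,-5,-8,-2,-1,0,4,3,6,7,5]

lo=0 mid=0 hi=12
5>-2: swap(0,12), hi=11 ⇒ [7,-11,3,0,-5,-1,-8,-7,-2,4,-9,6,5]
7>-2: swap(0,11), hi=10 ⇒ [6,-11,3,0,-5,-1,-8,-7,-2,4,-9,7,5]
6>-2: swap(0,10), hi=9 ⇒ [-9,-11,3,0,-5,-1,-8,-7,-2,4,6,7,5]
-9<-2: swap(0,0), lo=1 mid=1 ⇒ [-9,-11,3,0,-5,-1,-8,-7,-2,4,6,7,5]
-11<-2: swap(1,1), lo=2 mid=2 ⇒ [-9,-11,3,0,-5,-1,-8,-7,-2,4,6,7,5]
3>-2: swap(2,9), hi=8 ⇒ [-9,-11,4,0,-5,-1,-8,-7,-2,3,6,7,5]
4>-2: swap(2,8), hi=7 ⇒ [-9,-11,-2,0,-5,-1,-8,-7,4,3,6,7,5]
-2=-2: mid=3
0>-2: swap(3,7), hi=6 ⇒ [-9,-11,-2,-7,-5,-1,-8,0,4,3,6,7,5]
-7<-2: swap(2,3), lo=3 mid=4 ⇒ [-9,-11,-7,-2,-5,-1,-8,0,4,3,6,7,5]
-5<-2: swap(3,4), lo=4 mid=5 ⇒ [-9,-11,-7,-5,-2,-1,-8,0,4,3,6,7,5]
-1>-2: swap(5,6), hi=5 ⇒ [-9,-11,-7,-5,-2,-8,-1,0,4,3,6,7,5]
-8<-2: swap(4,5), lo=5 mid=6 ⇒ [-9,-11,-7,-5,-8,-2,-1,0,4,3,6,7,5]
done. lo=5 hi=5; nums=[-9,-11,-7,-5,-8,-2,-1,0,4,3,6,7,5]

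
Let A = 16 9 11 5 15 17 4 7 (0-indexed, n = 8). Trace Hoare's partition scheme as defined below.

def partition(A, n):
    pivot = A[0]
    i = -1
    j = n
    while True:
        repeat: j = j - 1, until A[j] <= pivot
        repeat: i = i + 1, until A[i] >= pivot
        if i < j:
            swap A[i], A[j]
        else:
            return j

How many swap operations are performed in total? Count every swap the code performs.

2

pivot=16
j stops at 7 (7), i stops at 0 (16); swap ⇒ 7 9 11 5 15 17 4 16
j stops at 6 (4), i stops at 5 (17); swap ⇒ 7 9 11 5 15 4 17 16
j stops at 5, i stops at 6; i≥j ⇒ return 5. A=7 9 11 5 15 4 17 16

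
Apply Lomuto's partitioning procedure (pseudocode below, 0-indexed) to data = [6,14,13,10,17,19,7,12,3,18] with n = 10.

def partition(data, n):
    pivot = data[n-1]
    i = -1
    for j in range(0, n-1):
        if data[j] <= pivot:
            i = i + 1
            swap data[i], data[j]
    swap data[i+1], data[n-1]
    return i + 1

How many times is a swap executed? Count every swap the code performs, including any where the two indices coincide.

9

pivot = data[9] = 18; i = -1
j=0: data[0]=6 ≤ 18 → i=0, swap data[0],data[0] (no change) → [6,14,13,10,17,19,7,12,3,18]
j=1: data[1]=14 ≤ 18 → i=1, swap data[1],data[1] (no change) → [6,14,13,10,17,19,7,12,3,18]
j=2: data[2]=13 ≤ 18 → i=2, swap data[2],data[2] (no change) → [6,14,13,10,17,19,7,12,3,18]
j=3: data[3]=10 ≤ 18 → i=3, swap data[3],data[3] (no change) → [6,14,13,10,17,19,7,12,3,18]
j=4: data[4]=17 ≤ 18 → i=4, swap data[4],data[4] (no change) → [6,14,13,10,17,19,7,12,3,18]
j=5: data[5]=19 > 18 → no swap
j=6: data[6]=7 ≤ 18 → i=5, swap data[5],data[6] → [6,14,13,10,17,7,19,12,3,18]
j=7: data[7]=12 ≤ 18 → i=6, swap data[6],data[7] → [6,14,13,10,17,7,12,19,3,18]
j=8: data[8]=3 ≤ 18 → i=7, swap data[7],data[8] → [6,14,13,10,17,7,12,3,19,18]
final swap data[8],data[9] → [6,14,13,10,17,7,12,3,18,19]; return 8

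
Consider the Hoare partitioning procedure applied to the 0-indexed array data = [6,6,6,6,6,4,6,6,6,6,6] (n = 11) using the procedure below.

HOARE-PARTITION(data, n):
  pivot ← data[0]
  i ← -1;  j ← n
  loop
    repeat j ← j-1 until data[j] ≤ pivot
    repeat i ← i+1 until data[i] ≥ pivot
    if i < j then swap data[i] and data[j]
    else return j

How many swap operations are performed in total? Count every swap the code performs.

pivot=6
j stops at 10 (6), i stops at 0 (6); swap ⇒ [6,6,6,6,6,4,6,6,6,6,6]
j stops at 9 (6), i stops at 1 (6); swap ⇒ [6,6,6,6,6,4,6,6,6,6,6]
j stops at 8 (6), i stops at 2 (6); swap ⇒ [6,6,6,6,6,4,6,6,6,6,6]
j stops at 7 (6), i stops at 3 (6); swap ⇒ [6,6,6,6,6,4,6,6,6,6,6]
j stops at 6 (6), i stops at 4 (6); swap ⇒ [6,6,6,6,6,4,6,6,6,6,6]
j stops at 5, i stops at 6; i≥j ⇒ return 5. data=[6,6,6,6,6,4,6,6,6,6,6]

5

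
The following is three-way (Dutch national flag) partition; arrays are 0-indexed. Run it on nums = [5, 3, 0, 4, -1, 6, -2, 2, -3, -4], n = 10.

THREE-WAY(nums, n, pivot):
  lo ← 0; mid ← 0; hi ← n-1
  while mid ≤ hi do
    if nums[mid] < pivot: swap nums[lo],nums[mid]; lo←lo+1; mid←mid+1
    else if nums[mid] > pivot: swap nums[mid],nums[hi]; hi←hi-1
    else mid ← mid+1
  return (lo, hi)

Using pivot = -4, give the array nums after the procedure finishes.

[-4, 0, 4, -1, 6, -2, 2, -3, 3, 5]

lo=0 mid=0 hi=9
5>-4: swap(0,9), hi=8 ⇒ [-4, 3, 0, 4, -1, 6, -2, 2, -3, 5]
-4=-4: mid=1
3>-4: swap(1,8), hi=7 ⇒ [-4, -3, 0, 4, -1, 6, -2, 2, 3, 5]
-3>-4: swap(1,7), hi=6 ⇒ [-4, 2, 0, 4, -1, 6, -2, -3, 3, 5]
2>-4: swap(1,6), hi=5 ⇒ [-4, -2, 0, 4, -1, 6, 2, -3, 3, 5]
-2>-4: swap(1,5), hi=4 ⇒ [-4, 6, 0, 4, -1, -2, 2, -3, 3, 5]
6>-4: swap(1,4), hi=3 ⇒ [-4, -1, 0, 4, 6, -2, 2, -3, 3, 5]
-1>-4: swap(1,3), hi=2 ⇒ [-4, 4, 0, -1, 6, -2, 2, -3, 3, 5]
4>-4: swap(1,2), hi=1 ⇒ [-4, 0, 4, -1, 6, -2, 2, -3, 3, 5]
0>-4: swap(1,1), hi=0 ⇒ [-4, 0, 4, -1, 6, -2, 2, -3, 3, 5]
done. lo=0 hi=0; nums=[-4, 0, 4, -1, 6, -2, 2, -3, 3, 5]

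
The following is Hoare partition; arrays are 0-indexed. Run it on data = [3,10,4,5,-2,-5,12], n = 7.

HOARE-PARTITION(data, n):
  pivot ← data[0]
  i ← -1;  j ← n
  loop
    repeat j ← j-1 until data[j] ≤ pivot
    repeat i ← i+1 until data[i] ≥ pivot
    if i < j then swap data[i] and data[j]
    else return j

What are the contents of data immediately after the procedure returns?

pivot = data[0] = 3; i = -1, j = 7
j→5 (data[5]=-5≤3), i→0 (data[0]=3≥3); i<j, swap → [-5,10,4,5,-2,3,12]
j→4 (data[4]=-2≤3), i→1 (data[1]=10≥3); i<j, swap → [-5,-2,4,5,10,3,12]
j→1, i→2; i≥j, return j=1. data = [-5,-2,4,5,10,3,12]

[-5,-2,4,5,10,3,12]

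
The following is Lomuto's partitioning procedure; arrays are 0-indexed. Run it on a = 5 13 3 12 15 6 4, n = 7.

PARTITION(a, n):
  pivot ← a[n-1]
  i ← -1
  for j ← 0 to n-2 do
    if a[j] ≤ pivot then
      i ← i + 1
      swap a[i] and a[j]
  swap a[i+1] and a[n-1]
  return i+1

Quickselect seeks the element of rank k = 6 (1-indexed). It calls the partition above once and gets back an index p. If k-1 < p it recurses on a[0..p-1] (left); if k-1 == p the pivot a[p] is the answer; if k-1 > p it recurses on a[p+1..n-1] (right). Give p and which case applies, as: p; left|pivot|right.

1; right

pivot=4, i=-1
j=0: 5>4, skip
j=1: 13>4, skip
j=2: 3≤4, i=0, swap(0,2) ⇒ 3 13 5 12 15 6 4
j=3: 12>4, skip
j=4: 15>4, skip
j=5: 6>4, skip
swap(1,6) ⇒ 3 4 5 12 15 6 13; return 1
p = 1; k-1 = 5 > 1 ⇒ right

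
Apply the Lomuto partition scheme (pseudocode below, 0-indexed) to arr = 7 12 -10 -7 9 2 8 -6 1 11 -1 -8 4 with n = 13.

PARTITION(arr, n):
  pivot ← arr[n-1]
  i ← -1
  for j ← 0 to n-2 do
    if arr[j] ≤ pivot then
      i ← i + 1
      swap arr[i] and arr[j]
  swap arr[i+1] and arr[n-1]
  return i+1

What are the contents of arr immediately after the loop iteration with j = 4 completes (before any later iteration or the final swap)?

pivot = arr[12] = 4; i = -1
j=0: arr[0]=7 > 4 → no swap
j=1: arr[1]=12 > 4 → no swap
j=2: arr[2]=-10 ≤ 4 → i=0, swap arr[0],arr[2] → -10 12 7 -7 9 2 8 -6 1 11 -1 -8 4
j=3: arr[3]=-7 ≤ 4 → i=1, swap arr[1],arr[3] → -10 -7 7 12 9 2 8 -6 1 11 -1 -8 4
j=4: arr[4]=9 > 4 → no swap
(after j=4) arr = -10 -7 7 12 9 2 8 -6 1 11 -1 -8 4

-10 -7 7 12 9 2 8 -6 1 11 -1 -8 4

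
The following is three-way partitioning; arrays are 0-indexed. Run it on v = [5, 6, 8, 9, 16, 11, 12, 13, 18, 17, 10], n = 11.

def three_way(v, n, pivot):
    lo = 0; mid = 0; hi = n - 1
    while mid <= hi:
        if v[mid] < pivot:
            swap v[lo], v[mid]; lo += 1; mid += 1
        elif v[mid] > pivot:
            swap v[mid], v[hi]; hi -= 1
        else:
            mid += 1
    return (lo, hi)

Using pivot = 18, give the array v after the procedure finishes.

[5, 6, 8, 9, 16, 11, 12, 13, 17, 10, 18]

lo=0 mid=0 hi=10
5<18: swap(0,0), lo=1 mid=1 ⇒ [5, 6, 8, 9, 16, 11, 12, 13, 18, 17, 10]
6<18: swap(1,1), lo=2 mid=2 ⇒ [5, 6, 8, 9, 16, 11, 12, 13, 18, 17, 10]
8<18: swap(2,2), lo=3 mid=3 ⇒ [5, 6, 8, 9, 16, 11, 12, 13, 18, 17, 10]
9<18: swap(3,3), lo=4 mid=4 ⇒ [5, 6, 8, 9, 16, 11, 12, 13, 18, 17, 10]
16<18: swap(4,4), lo=5 mid=5 ⇒ [5, 6, 8, 9, 16, 11, 12, 13, 18, 17, 10]
11<18: swap(5,5), lo=6 mid=6 ⇒ [5, 6, 8, 9, 16, 11, 12, 13, 18, 17, 10]
12<18: swap(6,6), lo=7 mid=7 ⇒ [5, 6, 8, 9, 16, 11, 12, 13, 18, 17, 10]
13<18: swap(7,7), lo=8 mid=8 ⇒ [5, 6, 8, 9, 16, 11, 12, 13, 18, 17, 10]
18=18: mid=9
17<18: swap(8,9), lo=9 mid=10 ⇒ [5, 6, 8, 9, 16, 11, 12, 13, 17, 18, 10]
10<18: swap(9,10), lo=10 mid=11 ⇒ [5, 6, 8, 9, 16, 11, 12, 13, 17, 10, 18]
done. lo=10 hi=10; v=[5, 6, 8, 9, 16, 11, 12, 13, 17, 10, 18]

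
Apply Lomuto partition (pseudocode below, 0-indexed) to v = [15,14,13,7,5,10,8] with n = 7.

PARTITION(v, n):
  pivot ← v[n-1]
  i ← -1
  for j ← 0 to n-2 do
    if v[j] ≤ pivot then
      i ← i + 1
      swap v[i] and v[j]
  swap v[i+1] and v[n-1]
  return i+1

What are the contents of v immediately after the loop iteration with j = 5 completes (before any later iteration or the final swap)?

pivot=8, i=-1
j=0: 15>8, skip
j=1: 14>8, skip
j=2: 13>8, skip
j=3: 7≤8, i=0, swap(0,3) ⇒ [7,14,13,15,5,10,8]
j=4: 5≤8, i=1, swap(1,4) ⇒ [7,5,13,15,14,10,8]
j=5: 10>8, skip
(after j=5) v = [7,5,13,15,14,10,8]

[7,5,13,15,14,10,8]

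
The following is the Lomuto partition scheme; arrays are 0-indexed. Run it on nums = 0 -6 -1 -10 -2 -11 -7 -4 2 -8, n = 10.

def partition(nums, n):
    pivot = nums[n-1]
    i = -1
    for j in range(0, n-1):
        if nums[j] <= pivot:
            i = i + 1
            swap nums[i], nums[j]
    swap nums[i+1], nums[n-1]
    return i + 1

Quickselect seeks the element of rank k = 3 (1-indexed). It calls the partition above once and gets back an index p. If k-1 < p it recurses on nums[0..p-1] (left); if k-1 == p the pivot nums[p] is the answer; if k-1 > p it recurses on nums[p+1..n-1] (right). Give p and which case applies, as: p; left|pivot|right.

pivot=-8, i=-1
j=0: 0>-8, skip
j=1: -6>-8, skip
j=2: -1>-8, skip
j=3: -10≤-8, i=0, swap(0,3) ⇒ -10 -6 -1 0 -2 -11 -7 -4 2 -8
j=4: -2>-8, skip
j=5: -11≤-8, i=1, swap(1,5) ⇒ -10 -11 -1 0 -2 -6 -7 -4 2 -8
j=6: -7>-8, skip
j=7: -4>-8, skip
j=8: 2>-8, skip
swap(2,9) ⇒ -10 -11 -8 0 -2 -6 -7 -4 2 -1; return 2
p = 2; k-1 = 2 == 2 ⇒ pivot

2; pivot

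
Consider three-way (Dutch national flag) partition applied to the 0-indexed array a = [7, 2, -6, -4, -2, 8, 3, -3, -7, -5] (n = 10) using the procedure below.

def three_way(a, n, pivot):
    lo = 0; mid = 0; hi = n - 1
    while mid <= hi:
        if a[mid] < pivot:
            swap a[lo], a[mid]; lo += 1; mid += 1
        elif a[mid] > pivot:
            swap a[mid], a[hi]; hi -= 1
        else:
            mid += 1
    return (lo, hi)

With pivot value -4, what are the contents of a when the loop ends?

lo=0 mid=0 hi=9
7>-4: swap(0,9), hi=8 ⇒ [-5, 2, -6, -4, -2, 8, 3, -3, -7, 7]
-5<-4: swap(0,0), lo=1 mid=1 ⇒ [-5, 2, -6, -4, -2, 8, 3, -3, -7, 7]
2>-4: swap(1,8), hi=7 ⇒ [-5, -7, -6, -4, -2, 8, 3, -3, 2, 7]
-7<-4: swap(1,1), lo=2 mid=2 ⇒ [-5, -7, -6, -4, -2, 8, 3, -3, 2, 7]
-6<-4: swap(2,2), lo=3 mid=3 ⇒ [-5, -7, -6, -4, -2, 8, 3, -3, 2, 7]
-4=-4: mid=4
-2>-4: swap(4,7), hi=6 ⇒ [-5, -7, -6, -4, -3, 8, 3, -2, 2, 7]
-3>-4: swap(4,6), hi=5 ⇒ [-5, -7, -6, -4, 3, 8, -3, -2, 2, 7]
3>-4: swap(4,5), hi=4 ⇒ [-5, -7, -6, -4, 8, 3, -3, -2, 2, 7]
8>-4: swap(4,4), hi=3 ⇒ [-5, -7, -6, -4, 8, 3, -3, -2, 2, 7]
done. lo=3 hi=3; a=[-5, -7, -6, -4, 8, 3, -3, -2, 2, 7]

[-5, -7, -6, -4, 8, 3, -3, -2, 2, 7]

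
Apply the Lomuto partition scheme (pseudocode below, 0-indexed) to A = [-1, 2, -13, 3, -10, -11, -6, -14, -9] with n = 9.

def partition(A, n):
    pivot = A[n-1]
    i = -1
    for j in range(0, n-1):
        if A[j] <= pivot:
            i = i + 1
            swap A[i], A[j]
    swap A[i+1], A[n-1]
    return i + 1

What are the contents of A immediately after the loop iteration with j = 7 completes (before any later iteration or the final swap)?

pivot = A[8] = -9; i = -1
j=0: A[0]=-1 > -9 → no swap
j=1: A[1]=2 > -9 → no swap
j=2: A[2]=-13 ≤ -9 → i=0, swap A[0],A[2] → [-13, 2, -1, 3, -10, -11, -6, -14, -9]
j=3: A[3]=3 > -9 → no swap
j=4: A[4]=-10 ≤ -9 → i=1, swap A[1],A[4] → [-13, -10, -1, 3, 2, -11, -6, -14, -9]
j=5: A[5]=-11 ≤ -9 → i=2, swap A[2],A[5] → [-13, -10, -11, 3, 2, -1, -6, -14, -9]
j=6: A[6]=-6 > -9 → no swap
j=7: A[7]=-14 ≤ -9 → i=3, swap A[3],A[7] → [-13, -10, -11, -14, 2, -1, -6, 3, -9]
(after j=7) A = [-13, -10, -11, -14, 2, -1, -6, 3, -9]

[-13, -10, -11, -14, 2, -1, -6, 3, -9]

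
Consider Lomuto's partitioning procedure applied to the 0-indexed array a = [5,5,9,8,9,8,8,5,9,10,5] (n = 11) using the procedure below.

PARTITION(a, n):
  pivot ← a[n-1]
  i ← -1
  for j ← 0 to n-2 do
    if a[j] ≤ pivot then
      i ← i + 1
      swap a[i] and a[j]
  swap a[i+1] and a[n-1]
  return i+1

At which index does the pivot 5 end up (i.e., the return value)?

3

pivot=5, i=-1
j=0: 5≤5, i=0, swap(0,0) ⇒ [5,5,9,8,9,8,8,5,9,10,5]
j=1: 5≤5, i=1, swap(1,1) ⇒ [5,5,9,8,9,8,8,5,9,10,5]
j=2: 9>5, skip
j=3: 8>5, skip
j=4: 9>5, skip
j=5: 8>5, skip
j=6: 8>5, skip
j=7: 5≤5, i=2, swap(2,7) ⇒ [5,5,5,8,9,8,8,9,9,10,5]
j=8: 9>5, skip
j=9: 10>5, skip
swap(3,10) ⇒ [5,5,5,5,9,8,8,9,9,10,8]; return 3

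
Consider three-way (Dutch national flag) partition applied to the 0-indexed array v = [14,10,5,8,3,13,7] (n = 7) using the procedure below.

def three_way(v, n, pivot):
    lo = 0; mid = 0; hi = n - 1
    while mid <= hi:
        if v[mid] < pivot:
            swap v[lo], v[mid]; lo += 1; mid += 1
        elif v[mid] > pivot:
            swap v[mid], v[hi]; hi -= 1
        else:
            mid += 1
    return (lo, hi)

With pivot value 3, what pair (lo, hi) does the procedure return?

pivot = 3; lo=0, mid=0, hi=6
v[mid]=14>3: swap v[0],v[6]; hi=5 → [7,10,5,8,3,13,14]
v[mid]=7>3: swap v[0],v[5]; hi=4 → [13,10,5,8,3,7,14]
v[mid]=13>3: swap v[0],v[4]; hi=3 → [3,10,5,8,13,7,14]
v[mid]=3=3: mid=1
v[mid]=10>3: swap v[1],v[3]; hi=2 → [3,8,5,10,13,7,14]
v[mid]=8>3: swap v[1],v[2]; hi=1 → [3,5,8,10,13,7,14]
v[mid]=5>3: swap v[1],v[1]; hi=0 → [3,5,8,10,13,7,14]
end: lo=0, hi=0; v = [3,5,8,10,13,7,14]

(0, 0)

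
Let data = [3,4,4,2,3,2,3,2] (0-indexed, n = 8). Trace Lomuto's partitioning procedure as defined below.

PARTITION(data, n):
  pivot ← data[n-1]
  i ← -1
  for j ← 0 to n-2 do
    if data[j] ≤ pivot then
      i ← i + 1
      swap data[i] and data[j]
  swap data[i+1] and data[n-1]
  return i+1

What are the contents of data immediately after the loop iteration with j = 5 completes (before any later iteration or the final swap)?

pivot=2, i=-1
j=0: 3>2, skip
j=1: 4>2, skip
j=2: 4>2, skip
j=3: 2≤2, i=0, swap(0,3) ⇒ [2,4,4,3,3,2,3,2]
j=4: 3>2, skip
j=5: 2≤2, i=1, swap(1,5) ⇒ [2,2,4,3,3,4,3,2]
(after j=5) data = [2,2,4,3,3,4,3,2]

[2,2,4,3,3,4,3,2]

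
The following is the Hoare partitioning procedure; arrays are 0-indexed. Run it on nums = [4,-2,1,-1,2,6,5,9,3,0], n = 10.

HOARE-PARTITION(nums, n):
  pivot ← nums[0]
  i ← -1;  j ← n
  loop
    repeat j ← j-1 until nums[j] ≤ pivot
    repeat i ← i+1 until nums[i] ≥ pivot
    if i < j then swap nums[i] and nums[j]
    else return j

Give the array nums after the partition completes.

[0,-2,1,-1,2,3,5,9,6,4]

pivot = nums[0] = 4; i = -1, j = 10
j→9 (nums[9]=0≤4), i→0 (nums[0]=4≥4); i<j, swap → [0,-2,1,-1,2,6,5,9,3,4]
j→8 (nums[8]=3≤4), i→5 (nums[5]=6≥4); i<j, swap → [0,-2,1,-1,2,3,5,9,6,4]
j→5, i→6; i≥j, return j=5. nums = [0,-2,1,-1,2,3,5,9,6,4]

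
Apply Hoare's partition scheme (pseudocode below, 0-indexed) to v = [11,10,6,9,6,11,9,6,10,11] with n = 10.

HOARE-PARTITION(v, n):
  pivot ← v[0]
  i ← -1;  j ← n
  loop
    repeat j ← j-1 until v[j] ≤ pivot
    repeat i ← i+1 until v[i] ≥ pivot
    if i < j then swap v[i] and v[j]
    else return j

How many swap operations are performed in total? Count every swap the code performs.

pivot=11
j stops at 9 (11), i stops at 0 (11); swap ⇒ [11,10,6,9,6,11,9,6,10,11]
j stops at 8 (10), i stops at 5 (11); swap ⇒ [11,10,6,9,6,10,9,6,11,11]
j stops at 7, i stops at 8; i≥j ⇒ return 7. v=[11,10,6,9,6,10,9,6,11,11]

2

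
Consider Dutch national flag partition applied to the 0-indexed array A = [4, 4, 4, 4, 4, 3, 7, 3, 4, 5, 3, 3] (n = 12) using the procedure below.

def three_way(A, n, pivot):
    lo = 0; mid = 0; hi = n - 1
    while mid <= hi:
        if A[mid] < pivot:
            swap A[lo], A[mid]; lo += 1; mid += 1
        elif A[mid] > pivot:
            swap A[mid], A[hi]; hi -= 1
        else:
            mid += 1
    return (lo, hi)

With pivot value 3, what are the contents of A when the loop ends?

pivot = 3; lo=0, mid=0, hi=11
A[mid]=4>3: swap A[0],A[11]; hi=10 → [3, 4, 4, 4, 4, 3, 7, 3, 4, 5, 3, 4]
A[mid]=3=3: mid=1
A[mid]=4>3: swap A[1],A[10]; hi=9 → [3, 3, 4, 4, 4, 3, 7, 3, 4, 5, 4, 4]
A[mid]=3=3: mid=2
A[mid]=4>3: swap A[2],A[9]; hi=8 → [3, 3, 5, 4, 4, 3, 7, 3, 4, 4, 4, 4]
A[mid]=5>3: swap A[2],A[8]; hi=7 → [3, 3, 4, 4, 4, 3, 7, 3, 5, 4, 4, 4]
A[mid]=4>3: swap A[2],A[7]; hi=6 → [3, 3, 3, 4, 4, 3, 7, 4, 5, 4, 4, 4]
A[mid]=3=3: mid=3
A[mid]=4>3: swap A[3],A[6]; hi=5 → [3, 3, 3, 7, 4, 3, 4, 4, 5, 4, 4, 4]
A[mid]=7>3: swap A[3],A[5]; hi=4 → [3, 3, 3, 3, 4, 7, 4, 4, 5, 4, 4, 4]
A[mid]=3=3: mid=4
A[mid]=4>3: swap A[4],A[4]; hi=3 → [3, 3, 3, 3, 4, 7, 4, 4, 5, 4, 4, 4]
end: lo=0, hi=3; A = [3, 3, 3, 3, 4, 7, 4, 4, 5, 4, 4, 4]

[3, 3, 3, 3, 4, 7, 4, 4, 5, 4, 4, 4]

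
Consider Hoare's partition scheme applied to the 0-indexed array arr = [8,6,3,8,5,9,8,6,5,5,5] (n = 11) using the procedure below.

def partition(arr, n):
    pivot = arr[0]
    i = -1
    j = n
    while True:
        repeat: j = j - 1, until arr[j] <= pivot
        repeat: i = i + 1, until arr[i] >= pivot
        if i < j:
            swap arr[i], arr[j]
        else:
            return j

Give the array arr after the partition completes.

[5,6,3,5,5,5,6,8,9,8,8]

pivot = arr[0] = 8; i = -1, j = 11
j→10 (arr[10]=5≤8), i→0 (arr[0]=8≥8); i<j, swap → [5,6,3,8,5,9,8,6,5,5,8]
j→9 (arr[9]=5≤8), i→3 (arr[3]=8≥8); i<j, swap → [5,6,3,5,5,9,8,6,5,8,8]
j→8 (arr[8]=5≤8), i→5 (arr[5]=9≥8); i<j, swap → [5,6,3,5,5,5,8,6,9,8,8]
j→7 (arr[7]=6≤8), i→6 (arr[6]=8≥8); i<j, swap → [5,6,3,5,5,5,6,8,9,8,8]
j→6, i→7; i≥j, return j=6. arr = [5,6,3,5,5,5,6,8,9,8,8]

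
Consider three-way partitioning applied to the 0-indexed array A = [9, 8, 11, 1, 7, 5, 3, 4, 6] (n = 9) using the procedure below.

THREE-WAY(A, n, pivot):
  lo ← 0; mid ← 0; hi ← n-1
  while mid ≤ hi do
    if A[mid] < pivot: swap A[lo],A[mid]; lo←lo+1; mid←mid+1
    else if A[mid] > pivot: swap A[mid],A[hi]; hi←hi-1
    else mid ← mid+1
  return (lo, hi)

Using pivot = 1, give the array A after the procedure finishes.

[1, 11, 8, 7, 5, 3, 4, 6, 9]

pivot = 1; lo=0, mid=0, hi=8
A[mid]=9>1: swap A[0],A[8]; hi=7 → [6, 8, 11, 1, 7, 5, 3, 4, 9]
A[mid]=6>1: swap A[0],A[7]; hi=6 → [4, 8, 11, 1, 7, 5, 3, 6, 9]
A[mid]=4>1: swap A[0],A[6]; hi=5 → [3, 8, 11, 1, 7, 5, 4, 6, 9]
A[mid]=3>1: swap A[0],A[5]; hi=4 → [5, 8, 11, 1, 7, 3, 4, 6, 9]
A[mid]=5>1: swap A[0],A[4]; hi=3 → [7, 8, 11, 1, 5, 3, 4, 6, 9]
A[mid]=7>1: swap A[0],A[3]; hi=2 → [1, 8, 11, 7, 5, 3, 4, 6, 9]
A[mid]=1=1: mid=1
A[mid]=8>1: swap A[1],A[2]; hi=1 → [1, 11, 8, 7, 5, 3, 4, 6, 9]
A[mid]=11>1: swap A[1],A[1]; hi=0 → [1, 11, 8, 7, 5, 3, 4, 6, 9]
end: lo=0, hi=0; A = [1, 11, 8, 7, 5, 3, 4, 6, 9]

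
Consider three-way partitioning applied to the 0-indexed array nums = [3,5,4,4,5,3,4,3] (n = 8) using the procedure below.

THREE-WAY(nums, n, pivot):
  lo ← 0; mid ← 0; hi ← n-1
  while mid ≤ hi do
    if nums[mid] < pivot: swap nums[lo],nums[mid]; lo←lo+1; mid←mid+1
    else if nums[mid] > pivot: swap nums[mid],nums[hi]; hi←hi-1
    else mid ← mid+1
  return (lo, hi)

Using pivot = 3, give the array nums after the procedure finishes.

[3,3,3,5,4,4,4,5]

pivot = 3; lo=0, mid=0, hi=7
nums[mid]=3=3: mid=1
nums[mid]=5>3: swap nums[1],nums[7]; hi=6 → [3,3,4,4,5,3,4,5]
nums[mid]=3=3: mid=2
nums[mid]=4>3: swap nums[2],nums[6]; hi=5 → [3,3,4,4,5,3,4,5]
nums[mid]=4>3: swap nums[2],nums[5]; hi=4 → [3,3,3,4,5,4,4,5]
nums[mid]=3=3: mid=3
nums[mid]=4>3: swap nums[3],nums[4]; hi=3 → [3,3,3,5,4,4,4,5]
nums[mid]=5>3: swap nums[3],nums[3]; hi=2 → [3,3,3,5,4,4,4,5]
end: lo=0, hi=2; nums = [3,3,3,5,4,4,4,5]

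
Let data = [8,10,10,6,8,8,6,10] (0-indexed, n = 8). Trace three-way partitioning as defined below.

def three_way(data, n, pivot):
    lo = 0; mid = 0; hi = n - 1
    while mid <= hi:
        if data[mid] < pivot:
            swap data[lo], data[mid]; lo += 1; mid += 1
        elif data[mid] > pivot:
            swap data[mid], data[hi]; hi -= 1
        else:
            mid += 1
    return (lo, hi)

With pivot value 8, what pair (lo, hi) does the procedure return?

lo=0 mid=0 hi=7
8=8: mid=1
10>8: swap(1,7), hi=6 ⇒ [8,10,10,6,8,8,6,10]
10>8: swap(1,6), hi=5 ⇒ [8,6,10,6,8,8,10,10]
6<8: swap(0,1), lo=1 mid=2 ⇒ [6,8,10,6,8,8,10,10]
10>8: swap(2,5), hi=4 ⇒ [6,8,8,6,8,10,10,10]
8=8: mid=3
6<8: swap(1,3), lo=2 mid=4 ⇒ [6,6,8,8,8,10,10,10]
8=8: mid=5
done. lo=2 hi=4; data=[6,6,8,8,8,10,10,10]

(2, 4)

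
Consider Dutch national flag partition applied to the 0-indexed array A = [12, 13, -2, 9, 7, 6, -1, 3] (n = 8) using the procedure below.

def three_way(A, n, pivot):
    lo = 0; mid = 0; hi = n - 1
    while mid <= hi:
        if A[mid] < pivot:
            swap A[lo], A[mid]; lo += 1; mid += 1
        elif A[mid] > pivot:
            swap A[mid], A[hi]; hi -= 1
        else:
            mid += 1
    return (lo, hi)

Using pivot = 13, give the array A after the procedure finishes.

[12, -2, 9, 7, 6, -1, 3, 13]

lo=0 mid=0 hi=7
12<13: swap(0,0), lo=1 mid=1 ⇒ [12, 13, -2, 9, 7, 6, -1, 3]
13=13: mid=2
-2<13: swap(1,2), lo=2 mid=3 ⇒ [12, -2, 13, 9, 7, 6, -1, 3]
9<13: swap(2,3), lo=3 mid=4 ⇒ [12, -2, 9, 13, 7, 6, -1, 3]
7<13: swap(3,4), lo=4 mid=5 ⇒ [12, -2, 9, 7, 13, 6, -1, 3]
6<13: swap(4,5), lo=5 mid=6 ⇒ [12, -2, 9, 7, 6, 13, -1, 3]
-1<13: swap(5,6), lo=6 mid=7 ⇒ [12, -2, 9, 7, 6, -1, 13, 3]
3<13: swap(6,7), lo=7 mid=8 ⇒ [12, -2, 9, 7, 6, -1, 3, 13]
done. lo=7 hi=7; A=[12, -2, 9, 7, 6, -1, 3, 13]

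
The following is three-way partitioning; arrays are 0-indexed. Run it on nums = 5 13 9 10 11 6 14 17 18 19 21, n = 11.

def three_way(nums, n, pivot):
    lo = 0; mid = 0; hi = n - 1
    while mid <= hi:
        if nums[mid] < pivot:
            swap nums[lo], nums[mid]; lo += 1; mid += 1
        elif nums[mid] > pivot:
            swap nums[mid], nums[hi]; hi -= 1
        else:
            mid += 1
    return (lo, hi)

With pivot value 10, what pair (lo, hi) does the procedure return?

lo=0 mid=0 hi=10
5<10: swap(0,0), lo=1 mid=1 ⇒ 5 13 9 10 11 6 14 17 18 19 21
13>10: swap(1,10), hi=9 ⇒ 5 21 9 10 11 6 14 17 18 19 13
21>10: swap(1,9), hi=8 ⇒ 5 19 9 10 11 6 14 17 18 21 13
19>10: swap(1,8), hi=7 ⇒ 5 18 9 10 11 6 14 17 19 21 13
18>10: swap(1,7), hi=6 ⇒ 5 17 9 10 11 6 14 18 19 21 13
17>10: swap(1,6), hi=5 ⇒ 5 14 9 10 11 6 17 18 19 21 13
14>10: swap(1,5), hi=4 ⇒ 5 6 9 10 11 14 17 18 19 21 13
6<10: swap(1,1), lo=2 mid=2 ⇒ 5 6 9 10 11 14 17 18 19 21 13
9<10: swap(2,2), lo=3 mid=3 ⇒ 5 6 9 10 11 14 17 18 19 21 13
10=10: mid=4
11>10: swap(4,4), hi=3 ⇒ 5 6 9 10 11 14 17 18 19 21 13
done. lo=3 hi=3; nums=5 6 9 10 11 14 17 18 19 21 13

(3, 3)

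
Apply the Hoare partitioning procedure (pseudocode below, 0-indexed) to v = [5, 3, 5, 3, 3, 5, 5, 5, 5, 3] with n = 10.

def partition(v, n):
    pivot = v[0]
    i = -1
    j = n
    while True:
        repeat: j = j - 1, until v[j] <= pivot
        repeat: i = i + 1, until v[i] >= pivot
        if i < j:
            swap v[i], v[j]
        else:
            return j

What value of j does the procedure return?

6

pivot=5
j stops at 9 (3), i stops at 0 (5); swap ⇒ [3, 3, 5, 3, 3, 5, 5, 5, 5, 5]
j stops at 8 (5), i stops at 2 (5); swap ⇒ [3, 3, 5, 3, 3, 5, 5, 5, 5, 5]
j stops at 7 (5), i stops at 5 (5); swap ⇒ [3, 3, 5, 3, 3, 5, 5, 5, 5, 5]
j stops at 6, i stops at 6; i≥j ⇒ return 6. v=[3, 3, 5, 3, 3, 5, 5, 5, 5, 5]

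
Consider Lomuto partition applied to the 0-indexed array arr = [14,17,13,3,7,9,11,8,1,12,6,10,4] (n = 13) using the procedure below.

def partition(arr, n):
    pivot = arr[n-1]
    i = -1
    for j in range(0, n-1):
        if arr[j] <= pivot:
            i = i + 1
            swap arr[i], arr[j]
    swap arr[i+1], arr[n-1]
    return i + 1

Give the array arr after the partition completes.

pivot = arr[12] = 4; i = -1
j=0: arr[0]=14 > 4 → no swap
j=1: arr[1]=17 > 4 → no swap
j=2: arr[2]=13 > 4 → no swap
j=3: arr[3]=3 ≤ 4 → i=0, swap arr[0],arr[3] → [3,17,13,14,7,9,11,8,1,12,6,10,4]
j=4: arr[4]=7 > 4 → no swap
j=5: arr[5]=9 > 4 → no swap
j=6: arr[6]=11 > 4 → no swap
j=7: arr[7]=8 > 4 → no swap
j=8: arr[8]=1 ≤ 4 → i=1, swap arr[1],arr[8] → [3,1,13,14,7,9,11,8,17,12,6,10,4]
j=9: arr[9]=12 > 4 → no swap
j=10: arr[10]=6 > 4 → no swap
j=11: arr[11]=10 > 4 → no swap
final swap arr[2],arr[12] → [3,1,4,14,7,9,11,8,17,12,6,10,13]; return 2

[3,1,4,14,7,9,11,8,17,12,6,10,13]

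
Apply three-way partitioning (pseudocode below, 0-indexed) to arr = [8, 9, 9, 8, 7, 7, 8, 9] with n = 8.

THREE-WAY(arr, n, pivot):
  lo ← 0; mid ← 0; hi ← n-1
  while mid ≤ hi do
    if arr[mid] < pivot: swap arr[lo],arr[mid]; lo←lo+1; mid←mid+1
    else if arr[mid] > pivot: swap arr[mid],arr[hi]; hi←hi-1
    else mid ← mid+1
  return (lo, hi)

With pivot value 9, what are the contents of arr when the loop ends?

[8, 8, 7, 7, 8, 9, 9, 9]

lo=0 mid=0 hi=7
8<9: swap(0,0), lo=1 mid=1 ⇒ [8, 9, 9, 8, 7, 7, 8, 9]
9=9: mid=2
9=9: mid=3
8<9: swap(1,3), lo=2 mid=4 ⇒ [8, 8, 9, 9, 7, 7, 8, 9]
7<9: swap(2,4), lo=3 mid=5 ⇒ [8, 8, 7, 9, 9, 7, 8, 9]
7<9: swap(3,5), lo=4 mid=6 ⇒ [8, 8, 7, 7, 9, 9, 8, 9]
8<9: swap(4,6), lo=5 mid=7 ⇒ [8, 8, 7, 7, 8, 9, 9, 9]
9=9: mid=8
done. lo=5 hi=7; arr=[8, 8, 7, 7, 8, 9, 9, 9]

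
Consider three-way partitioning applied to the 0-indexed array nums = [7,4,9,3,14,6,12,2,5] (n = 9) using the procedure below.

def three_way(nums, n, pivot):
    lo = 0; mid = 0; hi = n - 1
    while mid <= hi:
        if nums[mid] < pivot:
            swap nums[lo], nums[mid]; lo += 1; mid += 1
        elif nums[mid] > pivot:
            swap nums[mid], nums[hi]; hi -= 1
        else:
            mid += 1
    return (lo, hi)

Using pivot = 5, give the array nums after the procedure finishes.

pivot = 5; lo=0, mid=0, hi=8
nums[mid]=7>5: swap nums[0],nums[8]; hi=7 → [5,4,9,3,14,6,12,2,7]
nums[mid]=5=5: mid=1
nums[mid]=4<5: swap nums[0],nums[1]; lo=1,mid=2 → [4,5,9,3,14,6,12,2,7]
nums[mid]=9>5: swap nums[2],nums[7]; hi=6 → [4,5,2,3,14,6,12,9,7]
nums[mid]=2<5: swap nums[1],nums[2]; lo=2,mid=3 → [4,2,5,3,14,6,12,9,7]
nums[mid]=3<5: swap nums[2],nums[3]; lo=3,mid=4 → [4,2,3,5,14,6,12,9,7]
nums[mid]=14>5: swap nums[4],nums[6]; hi=5 → [4,2,3,5,12,6,14,9,7]
nums[mid]=12>5: swap nums[4],nums[5]; hi=4 → [4,2,3,5,6,12,14,9,7]
nums[mid]=6>5: swap nums[4],nums[4]; hi=3 → [4,2,3,5,6,12,14,9,7]
end: lo=3, hi=3; nums = [4,2,3,5,6,12,14,9,7]

[4,2,3,5,6,12,14,9,7]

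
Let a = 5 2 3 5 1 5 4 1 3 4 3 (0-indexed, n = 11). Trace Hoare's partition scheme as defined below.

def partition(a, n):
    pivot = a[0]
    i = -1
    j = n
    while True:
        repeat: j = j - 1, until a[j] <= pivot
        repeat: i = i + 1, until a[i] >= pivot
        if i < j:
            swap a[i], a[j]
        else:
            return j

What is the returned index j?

7

pivot = a[0] = 5; i = -1, j = 11
j→10 (a[10]=3≤5), i→0 (a[0]=5≥5); i<j, swap → 3 2 3 5 1 5 4 1 3 4 5
j→9 (a[9]=4≤5), i→3 (a[3]=5≥5); i<j, swap → 3 2 3 4 1 5 4 1 3 5 5
j→8 (a[8]=3≤5), i→5 (a[5]=5≥5); i<j, swap → 3 2 3 4 1 3 4 1 5 5 5
j→7, i→8; i≥j, return j=7. a = 3 2 3 4 1 3 4 1 5 5 5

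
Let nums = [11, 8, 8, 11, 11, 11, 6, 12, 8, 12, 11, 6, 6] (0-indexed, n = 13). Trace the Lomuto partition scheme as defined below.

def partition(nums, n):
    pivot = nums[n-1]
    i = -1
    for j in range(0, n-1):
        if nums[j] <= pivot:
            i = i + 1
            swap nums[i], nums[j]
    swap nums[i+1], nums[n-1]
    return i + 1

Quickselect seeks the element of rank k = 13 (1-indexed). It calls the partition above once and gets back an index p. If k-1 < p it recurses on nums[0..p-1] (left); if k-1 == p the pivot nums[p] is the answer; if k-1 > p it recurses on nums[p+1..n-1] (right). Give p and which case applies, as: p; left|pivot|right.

pivot=6, i=-1
j=0: 11>6, skip
j=1: 8>6, skip
j=2: 8>6, skip
j=3: 11>6, skip
j=4: 11>6, skip
j=5: 11>6, skip
j=6: 6≤6, i=0, swap(0,6) ⇒ [6, 8, 8, 11, 11, 11, 11, 12, 8, 12, 11, 6, 6]
j=7: 12>6, skip
j=8: 8>6, skip
j=9: 12>6, skip
j=10: 11>6, skip
j=11: 6≤6, i=1, swap(1,11) ⇒ [6, 6, 8, 11, 11, 11, 11, 12, 8, 12, 11, 8, 6]
swap(2,12) ⇒ [6, 6, 6, 11, 11, 11, 11, 12, 8, 12, 11, 8, 8]; return 2
p = 2; k-1 = 12 > 2 ⇒ right

2; right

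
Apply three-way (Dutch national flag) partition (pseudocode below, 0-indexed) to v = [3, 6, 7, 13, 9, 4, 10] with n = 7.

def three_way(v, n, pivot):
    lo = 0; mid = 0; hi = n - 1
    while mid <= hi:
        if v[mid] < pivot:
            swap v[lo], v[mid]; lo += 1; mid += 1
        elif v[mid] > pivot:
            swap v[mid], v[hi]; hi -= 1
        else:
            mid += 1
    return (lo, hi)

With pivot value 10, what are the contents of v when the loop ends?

lo=0 mid=0 hi=6
3<10: swap(0,0), lo=1 mid=1 ⇒ [3, 6, 7, 13, 9, 4, 10]
6<10: swap(1,1), lo=2 mid=2 ⇒ [3, 6, 7, 13, 9, 4, 10]
7<10: swap(2,2), lo=3 mid=3 ⇒ [3, 6, 7, 13, 9, 4, 10]
13>10: swap(3,6), hi=5 ⇒ [3, 6, 7, 10, 9, 4, 13]
10=10: mid=4
9<10: swap(3,4), lo=4 mid=5 ⇒ [3, 6, 7, 9, 10, 4, 13]
4<10: swap(4,5), lo=5 mid=6 ⇒ [3, 6, 7, 9, 4, 10, 13]
done. lo=5 hi=5; v=[3, 6, 7, 9, 4, 10, 13]

[3, 6, 7, 9, 4, 10, 13]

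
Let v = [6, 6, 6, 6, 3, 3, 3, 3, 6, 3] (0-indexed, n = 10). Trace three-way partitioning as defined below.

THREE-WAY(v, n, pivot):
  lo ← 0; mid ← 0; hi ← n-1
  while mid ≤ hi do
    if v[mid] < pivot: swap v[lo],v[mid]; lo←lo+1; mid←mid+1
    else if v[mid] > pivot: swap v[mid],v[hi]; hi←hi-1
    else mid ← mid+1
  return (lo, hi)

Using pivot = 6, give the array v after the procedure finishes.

lo=0 mid=0 hi=9
6=6: mid=1
6=6: mid=2
6=6: mid=3
6=6: mid=4
3<6: swap(0,4), lo=1 mid=5 ⇒ [3, 6, 6, 6, 6, 3, 3, 3, 6, 3]
3<6: swap(1,5), lo=2 mid=6 ⇒ [3, 3, 6, 6, 6, 6, 3, 3, 6, 3]
3<6: swap(2,6), lo=3 mid=7 ⇒ [3, 3, 3, 6, 6, 6, 6, 3, 6, 3]
3<6: swap(3,7), lo=4 mid=8 ⇒ [3, 3, 3, 3, 6, 6, 6, 6, 6, 3]
6=6: mid=9
3<6: swap(4,9), lo=5 mid=10 ⇒ [3, 3, 3, 3, 3, 6, 6, 6, 6, 6]
done. lo=5 hi=9; v=[3, 3, 3, 3, 3, 6, 6, 6, 6, 6]

[3, 3, 3, 3, 3, 6, 6, 6, 6, 6]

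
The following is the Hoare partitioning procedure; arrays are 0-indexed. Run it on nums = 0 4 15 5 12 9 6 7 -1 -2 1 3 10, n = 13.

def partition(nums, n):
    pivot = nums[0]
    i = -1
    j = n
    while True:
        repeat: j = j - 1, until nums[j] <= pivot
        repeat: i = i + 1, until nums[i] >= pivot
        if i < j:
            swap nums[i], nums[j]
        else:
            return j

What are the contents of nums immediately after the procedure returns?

-2 -1 15 5 12 9 6 7 4 0 1 3 10

pivot = nums[0] = 0; i = -1, j = 13
j→9 (nums[9]=-2≤0), i→0 (nums[0]=0≥0); i<j, swap → -2 4 15 5 12 9 6 7 -1 0 1 3 10
j→8 (nums[8]=-1≤0), i→1 (nums[1]=4≥0); i<j, swap → -2 -1 15 5 12 9 6 7 4 0 1 3 10
j→1, i→2; i≥j, return j=1. nums = -2 -1 15 5 12 9 6 7 4 0 1 3 10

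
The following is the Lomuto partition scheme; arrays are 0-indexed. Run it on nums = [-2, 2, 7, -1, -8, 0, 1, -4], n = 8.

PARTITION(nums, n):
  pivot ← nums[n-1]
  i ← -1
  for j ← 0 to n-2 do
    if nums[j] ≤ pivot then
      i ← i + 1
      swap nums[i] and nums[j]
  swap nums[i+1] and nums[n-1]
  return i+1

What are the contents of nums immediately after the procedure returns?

pivot=-4, i=-1
j=0: -2>-4, skip
j=1: 2>-4, skip
j=2: 7>-4, skip
j=3: -1>-4, skip
j=4: -8≤-4, i=0, swap(0,4) ⇒ [-8, 2, 7, -1, -2, 0, 1, -4]
j=5: 0>-4, skip
j=6: 1>-4, skip
swap(1,7) ⇒ [-8, -4, 7, -1, -2, 0, 1, 2]; return 1

[-8, -4, 7, -1, -2, 0, 1, 2]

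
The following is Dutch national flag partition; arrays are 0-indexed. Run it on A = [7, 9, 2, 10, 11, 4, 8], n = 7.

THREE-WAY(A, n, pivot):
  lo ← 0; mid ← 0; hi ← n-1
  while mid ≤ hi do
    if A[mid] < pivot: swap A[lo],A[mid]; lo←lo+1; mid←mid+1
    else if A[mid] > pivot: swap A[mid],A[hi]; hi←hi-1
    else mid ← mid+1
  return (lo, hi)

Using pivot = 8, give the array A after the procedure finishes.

lo=0 mid=0 hi=6
7<8: swap(0,0), lo=1 mid=1 ⇒ [7, 9, 2, 10, 11, 4, 8]
9>8: swap(1,6), hi=5 ⇒ [7, 8, 2, 10, 11, 4, 9]
8=8: mid=2
2<8: swap(1,2), lo=2 mid=3 ⇒ [7, 2, 8, 10, 11, 4, 9]
10>8: swap(3,5), hi=4 ⇒ [7, 2, 8, 4, 11, 10, 9]
4<8: swap(2,3), lo=3 mid=4 ⇒ [7, 2, 4, 8, 11, 10, 9]
11>8: swap(4,4), hi=3 ⇒ [7, 2, 4, 8, 11, 10, 9]
done. lo=3 hi=3; A=[7, 2, 4, 8, 11, 10, 9]

[7, 2, 4, 8, 11, 10, 9]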